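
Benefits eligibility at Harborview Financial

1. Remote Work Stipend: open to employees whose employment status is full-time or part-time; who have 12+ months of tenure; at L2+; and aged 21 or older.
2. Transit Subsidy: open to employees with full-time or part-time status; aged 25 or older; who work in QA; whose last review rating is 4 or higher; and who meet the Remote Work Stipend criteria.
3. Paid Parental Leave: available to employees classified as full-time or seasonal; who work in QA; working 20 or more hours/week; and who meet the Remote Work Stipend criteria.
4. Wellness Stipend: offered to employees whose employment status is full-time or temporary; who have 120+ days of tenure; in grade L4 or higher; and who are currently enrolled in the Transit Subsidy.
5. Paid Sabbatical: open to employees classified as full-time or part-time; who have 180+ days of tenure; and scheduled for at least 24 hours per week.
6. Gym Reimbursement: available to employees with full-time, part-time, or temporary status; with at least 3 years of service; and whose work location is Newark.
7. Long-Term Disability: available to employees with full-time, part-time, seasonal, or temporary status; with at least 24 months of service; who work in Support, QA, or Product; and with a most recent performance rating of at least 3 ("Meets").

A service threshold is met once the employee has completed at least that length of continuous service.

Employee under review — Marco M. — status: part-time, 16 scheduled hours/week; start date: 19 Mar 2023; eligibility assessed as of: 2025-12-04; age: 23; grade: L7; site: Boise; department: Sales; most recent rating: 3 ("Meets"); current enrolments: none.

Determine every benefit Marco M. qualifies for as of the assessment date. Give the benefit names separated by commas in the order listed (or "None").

Service from 19 Mar 2023 to 2025-12-04: 991 days.
Remote Work Stipend — status part-time ✓; service 991 days ≥ 12 months (≈360 days) ✓; grade L7 ≥ L2 ✓; age 23 ≥ 21 ✓ → eligible.
Transit Subsidy — status part-time ✓; age 23 < 25 ✗ → not eligible.
Paid Parental Leave — status part-time ✗ (requires full-time or seasonal) → not eligible.
Wellness Stipend — status part-time ✗ (requires full-time or temporary) → not eligible.
Paid Sabbatical — status part-time ✓; service 991 days ≥ 180 days ✓; 16 hrs/wk < 24 ✗ → not eligible.
Gym Reimbursement — status part-time ✓; service 991 days < 3 years (≈1095 days) ✗ → not eligible.
Long-Term Disability — status part-time ✓; service 991 days ≥ 24 months (≈720 days) ✓; dept Sales ✗ → not eligible.

Remote Work Stipend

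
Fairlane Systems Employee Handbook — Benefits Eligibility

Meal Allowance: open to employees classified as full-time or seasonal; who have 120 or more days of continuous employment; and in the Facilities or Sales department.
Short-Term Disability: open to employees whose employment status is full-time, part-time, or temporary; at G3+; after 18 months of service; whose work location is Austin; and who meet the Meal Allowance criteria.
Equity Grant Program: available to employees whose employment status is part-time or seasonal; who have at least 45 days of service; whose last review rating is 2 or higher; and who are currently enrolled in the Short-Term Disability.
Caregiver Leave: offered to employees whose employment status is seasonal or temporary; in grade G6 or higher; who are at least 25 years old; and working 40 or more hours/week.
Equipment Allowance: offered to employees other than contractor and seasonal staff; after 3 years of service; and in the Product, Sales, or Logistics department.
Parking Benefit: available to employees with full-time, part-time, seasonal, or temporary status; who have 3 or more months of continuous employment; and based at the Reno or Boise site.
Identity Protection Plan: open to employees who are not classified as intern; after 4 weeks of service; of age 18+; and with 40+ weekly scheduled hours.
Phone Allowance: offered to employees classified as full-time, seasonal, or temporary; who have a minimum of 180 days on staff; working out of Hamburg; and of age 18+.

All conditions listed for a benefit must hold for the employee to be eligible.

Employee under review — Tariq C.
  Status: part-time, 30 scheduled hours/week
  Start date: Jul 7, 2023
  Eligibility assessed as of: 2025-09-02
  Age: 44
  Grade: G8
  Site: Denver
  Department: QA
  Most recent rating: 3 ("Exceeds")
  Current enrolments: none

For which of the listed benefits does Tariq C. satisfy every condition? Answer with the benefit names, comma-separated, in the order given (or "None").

Service from Jul 7, 2023 to 2025-09-02: 788 days.
Meal Allowance — status part-time ✗ (requires full-time or seasonal) → not eligible.
Short-Term Disability — status part-time ✓; grade G8 ≥ G3 ✓; service 788 days ≥ 18 months (≈540 days) ✓; site Denver ✗ (not Austin) → not eligible.
Equity Grant Program — status part-time ✓; service 788 days ≥ 45 days ✓; rating 3 ≥ 2 ✓; not enrolled in Short-Term Disability ✗ → not eligible.
Caregiver Leave — status part-time ✗ (requires seasonal or temporary) → not eligible.
Equipment Allowance — status part-time ✓ (not excluded); service 788 days < 3 years (≈1095 days) ✗ → not eligible.
Parking Benefit — status part-time ✓; service 788 days ≥ 3 months (≈90 days) ✓; site Denver ✗ (not Reno or Boise) → not eligible.
Identity Protection Plan — status part-time ✓ (not excluded); service 788 days ≥ 4 weeks (≈28 days) ✓; age 44 ≥ 18 ✓; 30 hrs/wk < 40 ✗ → not eligible.
Phone Allowance — status part-time ✗ (requires full-time, seasonal, or temporary) → not eligible.

None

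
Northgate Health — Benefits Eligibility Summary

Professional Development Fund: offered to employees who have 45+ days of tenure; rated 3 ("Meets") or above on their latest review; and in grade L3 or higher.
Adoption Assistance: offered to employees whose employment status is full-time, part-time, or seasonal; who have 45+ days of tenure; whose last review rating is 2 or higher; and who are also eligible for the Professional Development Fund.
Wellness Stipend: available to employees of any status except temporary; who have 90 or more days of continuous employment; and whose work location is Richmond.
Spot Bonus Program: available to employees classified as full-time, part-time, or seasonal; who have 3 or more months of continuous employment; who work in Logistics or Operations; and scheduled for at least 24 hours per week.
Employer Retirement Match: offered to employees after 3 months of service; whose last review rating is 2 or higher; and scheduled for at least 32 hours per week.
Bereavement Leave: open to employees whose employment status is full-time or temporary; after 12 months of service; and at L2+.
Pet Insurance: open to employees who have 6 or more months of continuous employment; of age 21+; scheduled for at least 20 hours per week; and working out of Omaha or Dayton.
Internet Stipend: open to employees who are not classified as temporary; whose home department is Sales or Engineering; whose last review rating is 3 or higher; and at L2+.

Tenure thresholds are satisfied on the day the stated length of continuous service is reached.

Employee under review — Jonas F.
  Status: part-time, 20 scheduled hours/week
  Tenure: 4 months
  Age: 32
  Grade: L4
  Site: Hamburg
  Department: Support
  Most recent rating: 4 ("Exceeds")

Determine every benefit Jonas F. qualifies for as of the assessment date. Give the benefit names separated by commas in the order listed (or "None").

Professional Development Fund — service 4 months ≥ 45 days ✓; rating 4 ≥ 3 ✓; grade L4 ≥ L3 ✓ → eligible.
Adoption Assistance — status part-time ✓; service 4 months ≥ 45 days ✓; rating 4 ≥ 2 ✓; eligible for Professional Development Fund ✓ → eligible.
Wellness Stipend — status part-time ✓ (not excluded); service 4 months ≥ 90 days ✓; site Hamburg ✗ (not Richmond) → not eligible.
Spot Bonus Program — status part-time ✓; service 4 months ≥ 3 months ✓; dept Support ✗ → not eligible.
Employer Retirement Match — service 4 months ≥ 3 months ✓; rating 4 ≥ 2 ✓; 20 hrs/wk < 32 ✗ → not eligible.
Bereavement Leave — status part-time ✗ (requires full-time or temporary) → not eligible.
Pet Insurance — service 4 months < 6 months ✗ → not eligible.
Internet Stipend — status part-time ✓ (not excluded); dept Support ✗ → not eligible.

Professional Development Fund, Adoption Assistance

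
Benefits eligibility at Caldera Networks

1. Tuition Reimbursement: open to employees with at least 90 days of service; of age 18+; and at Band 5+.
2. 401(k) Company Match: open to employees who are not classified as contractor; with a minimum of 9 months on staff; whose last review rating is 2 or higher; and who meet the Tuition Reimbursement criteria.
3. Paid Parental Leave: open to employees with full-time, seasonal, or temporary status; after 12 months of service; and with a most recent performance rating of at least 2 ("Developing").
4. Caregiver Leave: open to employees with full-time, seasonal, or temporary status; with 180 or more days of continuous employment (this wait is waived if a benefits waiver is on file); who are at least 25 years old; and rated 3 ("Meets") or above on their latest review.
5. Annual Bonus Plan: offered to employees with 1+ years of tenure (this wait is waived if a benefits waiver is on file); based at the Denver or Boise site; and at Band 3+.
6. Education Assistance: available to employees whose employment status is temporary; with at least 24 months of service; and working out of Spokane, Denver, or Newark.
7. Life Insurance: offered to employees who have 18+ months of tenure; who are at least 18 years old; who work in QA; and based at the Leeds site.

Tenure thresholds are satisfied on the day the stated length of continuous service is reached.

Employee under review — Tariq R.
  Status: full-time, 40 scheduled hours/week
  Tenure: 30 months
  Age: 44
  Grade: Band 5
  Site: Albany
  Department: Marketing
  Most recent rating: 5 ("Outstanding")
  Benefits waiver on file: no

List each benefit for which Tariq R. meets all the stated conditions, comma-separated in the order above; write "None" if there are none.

Tuition Reimbursement — service 30 months ≥ 90 days ✓; age 44 ≥ 18 ✓; grade Band 5 ≥ Band 5 ✓ → eligible.
401(k) Company Match — status full-time ✓ (not excluded); service 30 months ≥ 9 months ✓; rating 5 ≥ 2 ✓; eligible for Tuition Reimbursement ✓ → eligible.
Paid Parental Leave — status full-time ✓; service 30 months ≥ 12 months ✓; rating 5 ≥ 2 ✓ → eligible.
Caregiver Leave — status full-time ✓; no waiver, service 30 months ≥ 180 days ✓; age 44 ≥ 25 ✓; rating 5 ≥ 3 ✓ → eligible.
Annual Bonus Plan — no waiver, service 30 months ≥ 1 year (≈365 days) ✓; site Albany ✗ (not Denver or Boise) → not eligible.
Education Assistance — status full-time ✗ (requires temporary) → not eligible.
Life Insurance — service 30 months ≥ 18 months ✓; age 44 ≥ 18 ✓; dept Marketing ✗ → not eligible.

Tuition Reimbursement, 401(k) Company Match, Paid Parental Leave, Caregiver Leave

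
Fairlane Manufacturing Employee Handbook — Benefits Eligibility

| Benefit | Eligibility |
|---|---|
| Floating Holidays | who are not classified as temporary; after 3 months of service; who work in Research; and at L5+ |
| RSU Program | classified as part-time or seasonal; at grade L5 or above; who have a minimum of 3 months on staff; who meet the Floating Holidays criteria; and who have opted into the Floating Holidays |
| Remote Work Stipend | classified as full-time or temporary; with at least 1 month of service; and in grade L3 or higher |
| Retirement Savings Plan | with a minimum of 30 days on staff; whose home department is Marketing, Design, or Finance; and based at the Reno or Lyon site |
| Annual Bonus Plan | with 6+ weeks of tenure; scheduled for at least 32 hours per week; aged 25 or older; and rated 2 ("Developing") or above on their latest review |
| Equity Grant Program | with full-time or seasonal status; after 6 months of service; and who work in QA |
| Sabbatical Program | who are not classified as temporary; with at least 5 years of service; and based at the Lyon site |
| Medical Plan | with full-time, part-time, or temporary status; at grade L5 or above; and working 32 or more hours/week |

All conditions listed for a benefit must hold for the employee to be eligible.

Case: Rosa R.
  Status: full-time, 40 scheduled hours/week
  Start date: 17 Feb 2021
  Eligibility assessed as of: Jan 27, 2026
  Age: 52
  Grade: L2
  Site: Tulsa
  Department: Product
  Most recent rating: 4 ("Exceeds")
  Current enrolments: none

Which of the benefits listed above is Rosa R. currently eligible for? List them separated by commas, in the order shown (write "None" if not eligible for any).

Annual Bonus Plan

Service from 17 Feb 2021 to Jan 27, 2026: 1805 days.
Floating Holidays — status full-time ✓ (not excluded); service 1805 days ≥ 3 months (≈90 days) ✓; dept Product ✗ → not eligible.
RSU Program — status full-time ✗ (requires part-time or seasonal) → not eligible.
Remote Work Stipend — status full-time ✓; service 1805 days ≥ 1 month (≈30 days) ✓; grade L2 < L3 ✗ → not eligible.
Retirement Savings Plan — service 1805 days ≥ 30 days ✓; dept Product ✗ → not eligible.
Annual Bonus Plan — service 1805 days ≥ 6 weeks (≈42 days) ✓; 40 hrs/wk ≥ 32 ✓; age 52 ≥ 25 ✓; rating 4 ≥ 2 ✓ → eligible.
Equity Grant Program — status full-time ✓; service 1805 days ≥ 6 months (≈180 days) ✓; dept Product ✗ → not eligible.
Sabbatical Program — status full-time ✓ (not excluded); service 1805 days < 5 years (≈1825 days) ✗ → not eligible.
Medical Plan — status full-time ✓; grade L2 < L5 ✗ → not eligible.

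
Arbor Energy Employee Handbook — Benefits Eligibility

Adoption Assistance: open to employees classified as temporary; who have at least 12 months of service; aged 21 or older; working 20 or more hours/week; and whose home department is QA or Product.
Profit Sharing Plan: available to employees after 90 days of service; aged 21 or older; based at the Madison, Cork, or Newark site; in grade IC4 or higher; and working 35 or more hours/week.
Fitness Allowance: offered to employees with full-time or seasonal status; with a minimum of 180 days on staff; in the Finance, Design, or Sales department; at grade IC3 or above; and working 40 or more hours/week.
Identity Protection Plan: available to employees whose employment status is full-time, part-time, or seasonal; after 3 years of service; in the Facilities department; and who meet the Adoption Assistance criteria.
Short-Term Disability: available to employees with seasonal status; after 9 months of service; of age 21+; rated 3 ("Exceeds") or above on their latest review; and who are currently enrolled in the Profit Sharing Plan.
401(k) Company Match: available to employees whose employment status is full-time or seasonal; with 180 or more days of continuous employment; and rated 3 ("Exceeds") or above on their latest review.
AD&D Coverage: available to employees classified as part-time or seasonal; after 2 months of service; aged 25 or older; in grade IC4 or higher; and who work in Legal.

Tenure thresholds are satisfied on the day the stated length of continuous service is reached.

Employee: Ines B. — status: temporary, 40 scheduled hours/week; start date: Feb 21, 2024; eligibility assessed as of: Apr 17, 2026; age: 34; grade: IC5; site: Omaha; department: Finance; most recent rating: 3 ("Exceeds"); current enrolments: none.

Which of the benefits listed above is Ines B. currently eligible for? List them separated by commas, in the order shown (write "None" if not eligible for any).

None

Service from Feb 21, 2024 to Apr 17, 2026: 786 days.
Adoption Assistance — status temporary ✓; service 786 days ≥ 12 months (≈360 days) ✓; age 34 ≥ 21 ✓; 40 hrs/wk ≥ 20 ✓; dept Finance ✗ → not eligible.
Profit Sharing Plan — service 786 days ≥ 90 days ✓; age 34 ≥ 21 ✓; site Omaha ✗ (not Madison, Cork, or Newark) → not eligible.
Fitness Allowance — status temporary ✗ (requires full-time or seasonal) → not eligible.
Identity Protection Plan — status temporary ✗ (requires full-time, part-time, or seasonal) → not eligible.
Short-Term Disability — status temporary ✗ (requires seasonal) → not eligible.
401(k) Company Match — status temporary ✗ (requires full-time or seasonal) → not eligible.
AD&D Coverage — status temporary ✗ (requires part-time or seasonal) → not eligible.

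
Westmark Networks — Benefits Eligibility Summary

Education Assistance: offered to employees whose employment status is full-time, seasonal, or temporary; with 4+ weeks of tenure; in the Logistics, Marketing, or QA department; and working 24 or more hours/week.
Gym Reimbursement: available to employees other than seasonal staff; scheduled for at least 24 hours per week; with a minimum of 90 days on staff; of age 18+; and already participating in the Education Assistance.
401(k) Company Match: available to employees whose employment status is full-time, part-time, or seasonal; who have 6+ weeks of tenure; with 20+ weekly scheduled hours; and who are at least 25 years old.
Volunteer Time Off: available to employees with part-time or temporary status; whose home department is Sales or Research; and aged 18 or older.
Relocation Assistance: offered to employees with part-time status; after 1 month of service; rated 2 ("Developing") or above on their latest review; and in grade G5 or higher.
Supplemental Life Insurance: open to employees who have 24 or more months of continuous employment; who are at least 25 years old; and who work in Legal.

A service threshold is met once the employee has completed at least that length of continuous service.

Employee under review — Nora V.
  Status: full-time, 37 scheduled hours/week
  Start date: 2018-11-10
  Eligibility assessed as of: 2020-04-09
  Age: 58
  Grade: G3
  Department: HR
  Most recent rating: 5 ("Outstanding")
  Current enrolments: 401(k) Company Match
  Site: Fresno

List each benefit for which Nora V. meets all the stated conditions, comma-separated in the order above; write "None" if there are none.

401(k) Company Match

Service from 2018-11-10 to 2020-04-09: 516 days.
Education Assistance — status full-time ✓; service 516 days ≥ 4 weeks (≈28 days) ✓; dept HR ✗ → not eligible.
Gym Reimbursement — status full-time ✓ (not excluded); 37 hrs/wk ≥ 24 ✓; service 516 days ≥ 90 days ✓; age 58 ≥ 18 ✓; not enrolled in Education Assistance ✗ → not eligible.
401(k) Company Match — status full-time ✓; service 516 days ≥ 6 weeks (≈42 days) ✓; 37 hrs/wk ≥ 20 ✓; age 58 ≥ 25 ✓ → eligible.
Volunteer Time Off — status full-time ✗ (requires part-time or temporary) → not eligible.
Relocation Assistance — status full-time ✗ (requires part-time) → not eligible.
Supplemental Life Insurance — service 516 days < 24 months (≈720 days) ✗ → not eligible.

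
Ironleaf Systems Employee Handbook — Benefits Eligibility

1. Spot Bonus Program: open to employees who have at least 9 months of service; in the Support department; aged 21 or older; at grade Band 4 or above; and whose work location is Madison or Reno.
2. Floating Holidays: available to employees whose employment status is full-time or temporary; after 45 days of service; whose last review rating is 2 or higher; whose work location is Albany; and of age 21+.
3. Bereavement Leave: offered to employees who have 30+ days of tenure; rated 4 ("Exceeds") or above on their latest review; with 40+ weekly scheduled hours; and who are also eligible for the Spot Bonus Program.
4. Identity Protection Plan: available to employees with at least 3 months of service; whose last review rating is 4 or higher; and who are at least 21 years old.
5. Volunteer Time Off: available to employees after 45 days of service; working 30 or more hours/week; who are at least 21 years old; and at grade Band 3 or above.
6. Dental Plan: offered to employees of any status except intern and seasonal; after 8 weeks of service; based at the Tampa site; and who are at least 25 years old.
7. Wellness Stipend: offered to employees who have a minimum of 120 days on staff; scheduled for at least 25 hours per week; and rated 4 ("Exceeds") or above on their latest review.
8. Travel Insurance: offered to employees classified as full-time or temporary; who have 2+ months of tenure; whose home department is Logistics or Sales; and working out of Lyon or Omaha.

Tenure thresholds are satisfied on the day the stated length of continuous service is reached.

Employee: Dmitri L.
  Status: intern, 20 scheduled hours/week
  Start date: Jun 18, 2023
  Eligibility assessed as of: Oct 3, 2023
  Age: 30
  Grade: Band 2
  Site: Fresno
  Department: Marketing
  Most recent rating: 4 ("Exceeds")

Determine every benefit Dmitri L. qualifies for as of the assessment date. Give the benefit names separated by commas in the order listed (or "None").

Service from Jun 18, 2023 to Oct 3, 2023: 107 days.
Spot Bonus Program — service 107 days < 9 months (≈270 days) ✗ → not eligible.
Floating Holidays — status intern ✗ (requires full-time or temporary) → not eligible.
Bereavement Leave — service 107 days ≥ 30 days ✓; rating 4 ≥ 4 ✓; 20 hrs/wk < 40 ✗ → not eligible.
Identity Protection Plan — service 107 days ≥ 3 months (≈90 days) ✓; rating 4 ≥ 4 ✓; age 30 ≥ 21 ✓ → eligible.
Volunteer Time Off — service 107 days ≥ 45 days ✓; 20 hrs/wk < 30 ✗ → not eligible.
Dental Plan — status intern ✗ (excluded) → not eligible.
Wellness Stipend — service 107 days < 120 days ✗ → not eligible.
Travel Insurance — status intern ✗ (requires full-time or temporary) → not eligible.

Identity Protection Plan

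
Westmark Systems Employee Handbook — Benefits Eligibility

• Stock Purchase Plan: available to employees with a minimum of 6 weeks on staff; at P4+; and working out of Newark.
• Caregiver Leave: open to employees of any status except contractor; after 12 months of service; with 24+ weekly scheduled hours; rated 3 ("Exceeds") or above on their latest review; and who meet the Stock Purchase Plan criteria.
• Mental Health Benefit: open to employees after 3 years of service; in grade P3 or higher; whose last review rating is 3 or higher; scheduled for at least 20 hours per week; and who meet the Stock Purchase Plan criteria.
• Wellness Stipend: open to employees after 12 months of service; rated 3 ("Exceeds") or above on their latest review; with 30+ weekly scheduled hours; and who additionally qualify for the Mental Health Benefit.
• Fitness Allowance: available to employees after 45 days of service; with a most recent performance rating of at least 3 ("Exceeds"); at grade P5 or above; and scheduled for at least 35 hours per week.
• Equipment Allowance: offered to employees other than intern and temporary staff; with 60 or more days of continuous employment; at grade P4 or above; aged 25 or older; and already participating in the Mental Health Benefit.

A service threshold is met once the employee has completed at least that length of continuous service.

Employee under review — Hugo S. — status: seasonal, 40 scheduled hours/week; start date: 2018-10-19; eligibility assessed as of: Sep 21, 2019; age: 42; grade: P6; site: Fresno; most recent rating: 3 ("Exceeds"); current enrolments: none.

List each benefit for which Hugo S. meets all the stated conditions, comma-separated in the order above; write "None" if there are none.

Service from 2018-10-19 to Sep 21, 2019: 337 days.
Stock Purchase Plan — service 337 days ≥ 6 weeks (≈42 days) ✓; grade P6 ≥ P4 ✓; site Fresno ✗ (not Newark) → not eligible.
Caregiver Leave — status seasonal ✓ (not excluded); service 337 days < 12 months (≈360 days) ✗ → not eligible.
Mental Health Benefit — service 337 days < 3 years (≈1095 days) ✗ → not eligible.
Wellness Stipend — service 337 days < 12 months (≈360 days) ✗ → not eligible.
Fitness Allowance — service 337 days ≥ 45 days ✓; rating 3 ≥ 3 ✓; grade P6 ≥ P5 ✓; 40 hrs/wk ≥ 35 ✓ → eligible.
Equipment Allowance — status seasonal ✓ (not excluded); service 337 days ≥ 60 days ✓; grade P6 ≥ P4 ✓; age 42 ≥ 25 ✓; not enrolled in Mental Health Benefit ✗ → not eligible.

Fitness Allowance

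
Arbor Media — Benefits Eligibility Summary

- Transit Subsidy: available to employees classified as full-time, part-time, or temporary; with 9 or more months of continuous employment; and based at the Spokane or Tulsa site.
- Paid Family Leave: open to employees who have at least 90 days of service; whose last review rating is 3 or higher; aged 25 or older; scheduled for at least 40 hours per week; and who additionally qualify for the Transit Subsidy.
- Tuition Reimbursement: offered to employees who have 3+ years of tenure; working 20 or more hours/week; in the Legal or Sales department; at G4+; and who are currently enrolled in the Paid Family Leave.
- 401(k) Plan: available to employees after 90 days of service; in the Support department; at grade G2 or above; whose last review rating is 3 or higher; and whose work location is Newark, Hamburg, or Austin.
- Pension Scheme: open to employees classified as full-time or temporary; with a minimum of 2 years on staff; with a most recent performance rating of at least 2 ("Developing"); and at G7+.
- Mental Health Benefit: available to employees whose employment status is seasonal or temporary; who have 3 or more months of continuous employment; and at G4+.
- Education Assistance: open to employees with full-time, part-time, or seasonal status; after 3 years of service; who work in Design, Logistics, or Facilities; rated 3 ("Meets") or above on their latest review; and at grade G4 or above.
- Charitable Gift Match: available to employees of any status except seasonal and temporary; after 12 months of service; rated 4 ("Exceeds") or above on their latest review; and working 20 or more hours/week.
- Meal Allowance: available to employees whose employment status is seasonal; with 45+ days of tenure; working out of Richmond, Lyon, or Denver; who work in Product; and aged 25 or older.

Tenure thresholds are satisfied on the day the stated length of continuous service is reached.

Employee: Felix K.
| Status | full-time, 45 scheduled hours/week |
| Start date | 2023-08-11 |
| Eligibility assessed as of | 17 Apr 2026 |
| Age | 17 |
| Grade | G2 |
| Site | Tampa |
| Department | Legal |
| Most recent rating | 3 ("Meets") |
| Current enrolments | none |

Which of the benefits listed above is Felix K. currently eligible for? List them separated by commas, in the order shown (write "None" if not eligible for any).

Service from 2023-08-11 to 17 Apr 2026: 980 days.
Transit Subsidy — status full-time ✓; service 980 days ≥ 9 months (≈270 days) ✓; site Tampa ✗ (not Spokane or Tulsa) → not eligible.
Paid Family Leave — service 980 days ≥ 90 days ✓; rating 3 ≥ 3 ✓; age 17 < 25 ✗ → not eligible.
Tuition Reimbursement — service 980 days < 3 years (≈1095 days) ✗ → not eligible.
401(k) Plan — service 980 days ≥ 90 days ✓; dept Legal ✗ → not eligible.
Pension Scheme — status full-time ✓; service 980 days ≥ 2 years (≈730 days) ✓; rating 3 ≥ 2 ✓; grade G2 < G7 ✗ → not eligible.
Mental Health Benefit — status full-time ✗ (requires seasonal or temporary) → not eligible.
Education Assistance — status full-time ✓; service 980 days < 3 years (≈1095 days) ✗ → not eligible.
Charitable Gift Match — status full-time ✓ (not excluded); service 980 days ≥ 12 months (≈360 days) ✓; rating 3 < 4 ✗ → not eligible.
Meal Allowance — status full-time ✗ (requires seasonal) → not eligible.

None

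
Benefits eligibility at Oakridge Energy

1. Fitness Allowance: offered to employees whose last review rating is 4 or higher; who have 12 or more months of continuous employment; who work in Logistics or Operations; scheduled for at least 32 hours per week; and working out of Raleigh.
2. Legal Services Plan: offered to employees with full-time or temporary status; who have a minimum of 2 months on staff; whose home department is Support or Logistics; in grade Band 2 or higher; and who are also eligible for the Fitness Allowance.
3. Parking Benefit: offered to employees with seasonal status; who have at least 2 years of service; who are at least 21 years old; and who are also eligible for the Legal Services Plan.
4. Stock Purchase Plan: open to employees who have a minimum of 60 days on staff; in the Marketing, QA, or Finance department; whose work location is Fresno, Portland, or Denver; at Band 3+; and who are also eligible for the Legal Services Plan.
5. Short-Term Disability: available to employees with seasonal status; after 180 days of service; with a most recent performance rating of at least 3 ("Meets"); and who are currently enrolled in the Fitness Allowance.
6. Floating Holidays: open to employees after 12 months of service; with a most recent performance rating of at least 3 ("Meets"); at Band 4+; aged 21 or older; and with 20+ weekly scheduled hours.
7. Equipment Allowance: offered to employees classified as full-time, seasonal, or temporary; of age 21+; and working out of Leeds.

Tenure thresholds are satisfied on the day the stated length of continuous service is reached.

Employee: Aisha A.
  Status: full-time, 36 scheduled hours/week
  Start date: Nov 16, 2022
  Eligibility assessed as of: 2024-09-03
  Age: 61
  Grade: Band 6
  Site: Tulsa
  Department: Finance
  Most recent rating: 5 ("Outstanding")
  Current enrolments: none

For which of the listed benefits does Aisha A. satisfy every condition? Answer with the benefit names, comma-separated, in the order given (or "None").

Floating Holidays

Service from Nov 16, 2022 to 2024-09-03: 657 days.
Fitness Allowance — rating 5 ≥ 4 ✓; service 657 days ≥ 12 months (≈360 days) ✓; dept Finance ✗ → not eligible.
Legal Services Plan — status full-time ✓; service 657 days ≥ 2 months (≈60 days) ✓; dept Finance ✗ → not eligible.
Parking Benefit — status full-time ✗ (requires seasonal) → not eligible.
Stock Purchase Plan — service 657 days ≥ 60 days ✓; dept Finance ✓; site Tulsa ✗ (not Fresno, Portland, or Denver) → not eligible.
Short-Term Disability — status full-time ✗ (requires seasonal) → not eligible.
Floating Holidays — service 657 days ≥ 12 months (≈360 days) ✓; rating 5 ≥ 3 ✓; grade Band 6 ≥ Band 4 ✓; age 61 ≥ 21 ✓; 36 hrs/wk ≥ 20 ✓ → eligible.
Equipment Allowance — status full-time ✓; age 61 ≥ 21 ✓; site Tulsa ✗ (not Leeds) → not eligible.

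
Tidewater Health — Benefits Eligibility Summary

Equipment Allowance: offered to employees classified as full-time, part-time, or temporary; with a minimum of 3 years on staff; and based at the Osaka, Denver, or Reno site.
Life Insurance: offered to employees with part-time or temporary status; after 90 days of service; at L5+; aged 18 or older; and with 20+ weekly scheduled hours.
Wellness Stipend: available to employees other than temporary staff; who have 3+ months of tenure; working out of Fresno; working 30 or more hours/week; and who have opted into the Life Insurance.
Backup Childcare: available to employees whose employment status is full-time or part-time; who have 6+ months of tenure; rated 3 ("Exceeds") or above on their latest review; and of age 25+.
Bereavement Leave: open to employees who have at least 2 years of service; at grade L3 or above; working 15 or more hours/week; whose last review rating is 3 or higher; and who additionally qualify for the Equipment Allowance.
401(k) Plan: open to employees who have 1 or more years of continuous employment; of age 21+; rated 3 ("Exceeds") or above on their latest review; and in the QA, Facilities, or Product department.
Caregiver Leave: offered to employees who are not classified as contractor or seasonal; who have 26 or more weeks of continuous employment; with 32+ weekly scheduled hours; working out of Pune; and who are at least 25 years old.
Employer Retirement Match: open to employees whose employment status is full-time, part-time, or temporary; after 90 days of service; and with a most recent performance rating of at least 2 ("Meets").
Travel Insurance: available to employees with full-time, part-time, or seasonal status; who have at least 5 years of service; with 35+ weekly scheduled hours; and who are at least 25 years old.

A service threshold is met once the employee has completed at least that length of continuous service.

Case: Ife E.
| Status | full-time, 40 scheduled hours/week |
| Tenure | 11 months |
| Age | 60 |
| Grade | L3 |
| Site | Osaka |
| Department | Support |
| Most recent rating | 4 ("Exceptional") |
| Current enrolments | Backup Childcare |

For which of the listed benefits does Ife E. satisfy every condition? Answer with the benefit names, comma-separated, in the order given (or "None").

Equipment Allowance — status full-time ✓; service 11 months < 3 years (≈1095 days) ✗ → not eligible.
Life Insurance — status full-time ✗ (requires part-time or temporary) → not eligible.
Wellness Stipend — status full-time ✓ (not excluded); service 11 months ≥ 3 months ✓; site Osaka ✗ (not Fresno) → not eligible.
Backup Childcare — status full-time ✓; service 11 months ≥ 6 months ✓; rating 4 ≥ 3 ✓; age 60 ≥ 25 ✓ → eligible.
Bereavement Leave — service 11 months < 2 years (≈730 days) ✗ → not eligible.
401(k) Plan — service 11 months < 1 year (≈365 days) ✗ → not eligible.
Caregiver Leave — status full-time ✓ (not excluded); service 11 months ≥ 26 weeks (≈182 days) ✓; 40 hrs/wk ≥ 32 ✓; site Osaka ✗ (not Pune) → not eligible.
Employer Retirement Match — status full-time ✓; service 11 months ≥ 90 days ✓; rating 4 ≥ 2 ✓ → eligible.
Travel Insurance — status full-time ✓; service 11 months < 5 years (≈1825 days) ✗ → not eligible.

Backup Childcare, Employer Retirement Match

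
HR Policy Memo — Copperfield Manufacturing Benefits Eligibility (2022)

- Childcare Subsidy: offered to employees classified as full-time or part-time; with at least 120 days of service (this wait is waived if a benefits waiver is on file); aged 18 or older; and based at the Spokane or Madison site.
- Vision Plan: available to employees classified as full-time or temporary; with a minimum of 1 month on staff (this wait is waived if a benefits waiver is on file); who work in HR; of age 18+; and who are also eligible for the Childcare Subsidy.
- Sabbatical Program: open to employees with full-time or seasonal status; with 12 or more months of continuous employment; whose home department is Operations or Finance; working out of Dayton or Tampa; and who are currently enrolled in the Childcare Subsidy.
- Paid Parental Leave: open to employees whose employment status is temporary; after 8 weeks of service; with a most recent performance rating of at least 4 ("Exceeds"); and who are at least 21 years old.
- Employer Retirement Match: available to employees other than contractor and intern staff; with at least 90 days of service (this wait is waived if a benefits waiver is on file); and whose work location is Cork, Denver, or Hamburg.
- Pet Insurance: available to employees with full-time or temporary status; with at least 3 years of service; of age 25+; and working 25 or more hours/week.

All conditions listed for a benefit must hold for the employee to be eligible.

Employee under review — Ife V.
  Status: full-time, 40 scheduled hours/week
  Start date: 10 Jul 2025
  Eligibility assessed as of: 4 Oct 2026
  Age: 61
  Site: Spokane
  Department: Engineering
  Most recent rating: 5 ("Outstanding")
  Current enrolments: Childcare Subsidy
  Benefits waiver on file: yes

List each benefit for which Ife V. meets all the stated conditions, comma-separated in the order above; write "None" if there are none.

Childcare Subsidy

Service from 10 Jul 2025 to 4 Oct 2026: 451 days.
Childcare Subsidy — status full-time ✓; benefits waiver on file ✓; age 61 ≥ 18 ✓; site Spokane ✓ → eligible.
Vision Plan — status full-time ✓; benefits waiver on file ✓; dept Engineering ✗ → not eligible.
Sabbatical Program — status full-time ✓; service 451 days ≥ 12 months (≈360 days) ✓; dept Engineering ✗ → not eligible.
Paid Parental Leave — status full-time ✗ (requires temporary) → not eligible.
Employer Retirement Match — status full-time ✓ (not excluded); benefits waiver on file ✓; site Spokane ✗ (not Cork, Denver, or Hamburg) → not eligible.
Pet Insurance — status full-time ✓; service 451 days < 3 years (≈1095 days) ✗ → not eligible.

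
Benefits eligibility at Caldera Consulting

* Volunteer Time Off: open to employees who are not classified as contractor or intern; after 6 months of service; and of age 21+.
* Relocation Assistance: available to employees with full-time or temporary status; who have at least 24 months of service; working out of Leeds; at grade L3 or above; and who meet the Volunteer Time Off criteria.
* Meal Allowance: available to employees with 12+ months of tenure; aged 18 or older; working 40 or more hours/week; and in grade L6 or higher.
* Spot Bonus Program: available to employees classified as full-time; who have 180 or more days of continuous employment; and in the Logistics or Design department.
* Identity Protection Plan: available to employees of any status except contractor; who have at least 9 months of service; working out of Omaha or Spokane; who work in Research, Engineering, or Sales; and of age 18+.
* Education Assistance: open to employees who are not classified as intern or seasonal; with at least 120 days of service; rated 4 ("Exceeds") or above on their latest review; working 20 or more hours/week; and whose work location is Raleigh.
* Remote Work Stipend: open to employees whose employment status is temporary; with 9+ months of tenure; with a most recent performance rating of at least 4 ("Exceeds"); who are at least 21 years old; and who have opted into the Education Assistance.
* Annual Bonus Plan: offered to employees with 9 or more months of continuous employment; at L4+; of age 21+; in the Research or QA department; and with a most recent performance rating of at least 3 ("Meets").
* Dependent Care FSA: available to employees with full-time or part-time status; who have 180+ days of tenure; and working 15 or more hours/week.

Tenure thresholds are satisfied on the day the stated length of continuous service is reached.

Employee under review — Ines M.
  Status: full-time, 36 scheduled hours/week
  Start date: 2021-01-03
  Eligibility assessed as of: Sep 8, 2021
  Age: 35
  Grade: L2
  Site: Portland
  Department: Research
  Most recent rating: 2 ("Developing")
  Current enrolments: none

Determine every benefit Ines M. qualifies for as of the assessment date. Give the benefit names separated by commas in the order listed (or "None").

Volunteer Time Off, Dependent Care FSA

Service from 2021-01-03 to Sep 8, 2021: 248 days.
Volunteer Time Off — status full-time ✓ (not excluded); service 248 days ≥ 6 months (≈180 days) ✓; age 35 ≥ 21 ✓ → eligible.
Relocation Assistance — status full-time ✓; service 248 days < 24 months (≈720 days) ✗ → not eligible.
Meal Allowance — service 248 days < 12 months (≈360 days) ✗ → not eligible.
Spot Bonus Program — status full-time ✓; service 248 days ≥ 180 days ✓; dept Research ✗ → not eligible.
Identity Protection Plan — status full-time ✓ (not excluded); service 248 days < 9 months (≈270 days) ✗ → not eligible.
Education Assistance — status full-time ✓ (not excluded); service 248 days ≥ 120 days ✓; rating 2 < 4 ✗ → not eligible.
Remote Work Stipend — status full-time ✗ (requires temporary) → not eligible.
Annual Bonus Plan — service 248 days < 9 months (≈270 days) ✗ → not eligible.
Dependent Care FSA — status full-time ✓; service 248 days ≥ 180 days ✓; 36 hrs/wk ≥ 15 ✓ → eligible.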